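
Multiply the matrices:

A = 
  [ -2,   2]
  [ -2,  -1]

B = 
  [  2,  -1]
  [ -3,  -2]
AB = 
  [-10,  -2]
  [ -1,   4]

A is 2×2 and B is 2×2, so AB is 2×2. Each entry is (row of A)·(column of B):
AB[1,1] = (-2)(2) + (2)(-3) = -10
AB[1,2] = (-2)(-1) + (2)(-2) = -2
AB[2,1] = (-2)(2) + (-1)(-3) = -1
AB[2,2] = (-2)(-1) + (-1)(-2) = 4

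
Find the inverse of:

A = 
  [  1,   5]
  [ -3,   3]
det(A) = (1)(3) - (5)(-3) = 18
For a 2×2 matrix, A⁻¹ = (1/det(A)) · [[d, -b], [-c, a]]
    = (1/18) · [[3, -5], [3, 1]]

A⁻¹ = 
  [  1/6, -5/18]
  [  1/6,  1/18]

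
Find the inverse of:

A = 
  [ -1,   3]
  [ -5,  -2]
det(A) = (-1)(-2) - (3)(-5) = 17
For a 2×2 matrix, A⁻¹ = (1/det(A)) · [[d, -b], [-c, a]]
    = (1/17) · [[-2, -3], [5, -1]]

A⁻¹ = 
  [-2/17, -3/17]
  [ 5/17, -1/17]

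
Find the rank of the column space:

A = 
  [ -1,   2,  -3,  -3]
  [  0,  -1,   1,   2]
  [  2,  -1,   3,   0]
Row reduce:
R3 → R3 + (2)·R1
R3 → R3 + (3)·R2
REF = 
  [ -1,   2,  -3,  -3]
  [  0,  -1,   1,   2]
  [  0,   0,   0,   0]
Pivot columns: 1, 2 → 2 pivots.
dim(Col(A)) = number of pivot columns = 2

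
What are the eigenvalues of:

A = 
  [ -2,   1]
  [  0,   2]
tr(A) = 0, det(A) = -4
Characteristic polynomial: λ² - tr(A)λ + det(A) = λ² - 4
λ² - 4 = (λ + 2)(λ - 2)

λ = 2, -2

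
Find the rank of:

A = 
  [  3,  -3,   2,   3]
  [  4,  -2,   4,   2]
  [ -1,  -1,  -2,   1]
rank(A) = 2

Row reduce:
R2 → R2 - (4/3)·R1
R3 → R3 + (1/3)·R1
R3 → R3 + (1)·R2
REF = 
  [  3,  -3,   2,   3]
  [  0,   2, 4/3,  -2]
  [  0,   0,   0,   0]
Pivot columns: 1, 2 → 2 pivots.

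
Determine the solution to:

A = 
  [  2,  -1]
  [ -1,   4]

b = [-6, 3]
x = [-3, 0]

Row reduce the augmented matrix [A|b]:
R2 → R2 + (1/2)·R1
REF = 
  [  2,  -1,  -6]
  [  0, 7/2,   0]

Back-substitution:
x₂ = 0 / (7/2) = 0
x₁ = (-6 - (-1)(0)) / 2 = -3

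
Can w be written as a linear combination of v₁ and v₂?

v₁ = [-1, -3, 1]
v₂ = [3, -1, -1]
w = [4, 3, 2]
No

Form the augmented matrix and row-reduce:
[v₁|v₂|w] = 
  [ -1,   3,   4]
  [ -3,  -1,   3]
  [  1,  -1,   2]
R2 → R2 - (3)·R1
R3 → R3 + (1)·R1
R3 → R3 + (1/5)·R2
REF = 
  [  -1,    3,    4]
  [   0,  -10,   -9]
  [   0,    0, 21/5]

Row 3 reads [0 0 | 21/5], i.e. 0 = 21/5, so the system is inconsistent and w ∉ span{v₁, v₂}.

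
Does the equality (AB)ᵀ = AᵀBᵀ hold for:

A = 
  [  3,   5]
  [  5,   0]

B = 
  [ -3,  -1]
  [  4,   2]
No

(AB)ᵀ = 
  [ 11, -15]
  [  7,  -5]

AᵀBᵀ = 
  [-14,  22]
  [-15,  20]

The two matrices differ, so (AB)ᵀ ≠ AᵀBᵀ in general. The correct identity is (AB)ᵀ = BᵀAᵀ.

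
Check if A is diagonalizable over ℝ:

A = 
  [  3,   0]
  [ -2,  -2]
Yes

tr(A) = 1, det(A) = -6
Characteristic polynomial: λ² - tr(A)λ + det(A) = λ² - λ - 6
λ² - λ - 6 = (λ + 2)(λ - 3)
Eigenvalues: 3, -2
λ=-2: alg. mult. = 1, geom. mult. = 2 - rank(A - (-2)I) = 2 - 1 = 1
λ=3: alg. mult. = 1, geom. mult. = 2 - rank(A - (3)I) = 2 - 1 = 1
Sum of geometric multiplicities equals n, so A has n independent eigenvectors.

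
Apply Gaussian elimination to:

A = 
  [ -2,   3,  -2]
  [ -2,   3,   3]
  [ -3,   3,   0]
Row operations:
R2 → R2 - (1)·R1
R3 → R3 - (3/2)·R1
Swap R2 ↔ R3

Resulting echelon form:
REF = 
  [  -2,    3,   -2]
  [   0, -3/2,    3]
  [   0,    0,    5]

Rank = 3 (number of non-zero pivot rows).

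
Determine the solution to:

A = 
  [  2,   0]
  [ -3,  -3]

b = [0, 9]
x = [0, -3]

Row reduce the augmented matrix [A|b]:
R2 → R2 + (3/2)·R1
REF = 
  [  2,   0,   0]
  [  0,  -3,   9]

Back-substitution:
x₂ = 9 / (-3) = -3
x₁ = (0 - (0)(-3)) / 2 = 0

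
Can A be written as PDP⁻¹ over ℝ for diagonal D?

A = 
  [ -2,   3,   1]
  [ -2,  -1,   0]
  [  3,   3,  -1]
No

Characteristic polynomial: det(λI - A) = λ³ + 4λ² + 8λ + 11
By the rational root theorem any rational root is an integer dividing 11; none of those is a root, so p(λ) has no rational roots and hence (being an irreducible cubic) no repeated roots.
Discriminant of the cubic: Δ = -771
Δ < 0 ⇒ one real eigenvalue and a complex-conjugate pair: λ ≈ -2.554, -0.723 + 1.945i, -0.723 - 1.945i
Has complex eigenvalues (not diagonalizable over ℝ).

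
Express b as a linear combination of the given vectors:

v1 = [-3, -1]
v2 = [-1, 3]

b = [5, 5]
c1 = -2, c2 = 1

b = -2·v1 + 1·v2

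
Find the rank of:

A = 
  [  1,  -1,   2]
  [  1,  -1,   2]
rank(A) = 1

Row reduce:
R2 → R2 - (1)·R1
REF = 
  [  1,  -1,   2]
  [  0,   0,   0]
Pivot columns: 1 → 1 pivot.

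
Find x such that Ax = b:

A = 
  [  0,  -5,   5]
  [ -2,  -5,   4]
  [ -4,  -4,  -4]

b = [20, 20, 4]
Row reduce the augmented matrix [A|b]:
Swap R1 ↔ R2
R3 → R3 - (2)·R1
R3 → R3 + (6/5)·R2
REF = 
  [ -2,  -5,   4,  20]
  [  0,  -5,   5,  20]
  [  0,   0,  -6, -12]

Back-substitution:
x₃ = (-12) / (-6) = 2
x₂ = (20 - (5)(2)) / (-5) = -2
x₁ = (20 - (-5)(-2) - (4)(2)) / (-2) = -1

x = [-1, -2, 2]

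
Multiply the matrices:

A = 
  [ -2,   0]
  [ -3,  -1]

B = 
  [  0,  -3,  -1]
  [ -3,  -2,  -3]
A is 2×2 and B is 2×3, so AB is 2×3. Each entry is (row of A)·(column of B):
AB[1,1] = (-2)(0) + (0)(-3) = 0
AB[1,2] = (-2)(-3) + (0)(-2) = 6
AB[1,3] = (-2)(-1) + (0)(-3) = 2
AB[2,1] = (-3)(0) + (-1)(-3) = 3
AB[2,2] = (-3)(-3) + (-1)(-2) = 11
AB[2,3] = (-3)(-1) + (-1)(-3) = 6

AB = 
  [  0,   6,   2]
  [  3,  11,   6]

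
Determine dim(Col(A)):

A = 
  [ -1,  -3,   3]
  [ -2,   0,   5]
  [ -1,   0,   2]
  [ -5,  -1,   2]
Row reduce:
R2 → R2 - (2)·R1
R3 → R3 - (1)·R1
R4 → R4 - (5)·R1
R3 → R3 - (1/2)·R2
R4 → R4 - (7/3)·R2
R4 → R4 - (64/3)·R3
REF = 
  [  -1,   -3,    3]
  [   0,    6,   -1]
  [   0,    0, -1/2]
  [   0,    0,    0]
Pivot columns: 1, 2, 3 → 3 pivots.
dim(Col(A)) = number of pivot columns = 3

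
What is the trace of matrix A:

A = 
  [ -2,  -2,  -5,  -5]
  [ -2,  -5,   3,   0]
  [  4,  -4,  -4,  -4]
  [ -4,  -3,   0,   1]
-10

tr(A) = -2 + -5 + -4 + 1 = -10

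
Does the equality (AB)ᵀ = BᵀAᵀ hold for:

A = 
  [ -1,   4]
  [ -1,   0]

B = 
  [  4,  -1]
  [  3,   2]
Yes

(AB)ᵀ = 
  [  8,  -4]
  [  9,   1]

BᵀAᵀ = 
  [  8,  -4]
  [  9,   1]

Both sides are equal — this is the standard identity (AB)ᵀ = BᵀAᵀ, which holds for all A, B.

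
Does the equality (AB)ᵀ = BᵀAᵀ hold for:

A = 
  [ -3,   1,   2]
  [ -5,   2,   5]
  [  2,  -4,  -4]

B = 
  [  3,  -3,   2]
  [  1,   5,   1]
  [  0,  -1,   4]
Yes

(AB)ᵀ = 
  [ -8, -13,   2]
  [ 12,  20, -22]
  [  3,  12, -16]

BᵀAᵀ = 
  [ -8, -13,   2]
  [ 12,  20, -22]
  [  3,  12, -16]

Both sides are equal — this is the standard identity (AB)ᵀ = BᵀAᵀ, which holds for all A, B.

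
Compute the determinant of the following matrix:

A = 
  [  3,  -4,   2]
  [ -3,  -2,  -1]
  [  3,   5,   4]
-63

Cofactor expansion along row 1:
det(A) = (3)·((-2)(4) - (-1)(5)) - (-4)·((-3)(4) - (-1)(3)) + (2)·((-3)(5) - (-2)(3))
  = (3)(-3) - (-4)(-9) + (2)(-9)
  = -63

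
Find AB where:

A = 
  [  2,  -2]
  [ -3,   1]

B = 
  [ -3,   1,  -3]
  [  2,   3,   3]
AB = 
  [-10,  -4, -12]
  [ 11,   0,  12]

A is 2×2 and B is 2×3, so AB is 2×3. Each entry is (row of A)·(column of B):
AB[1,1] = (2)(-3) + (-2)(2) = -10
AB[1,2] = (2)(1) + (-2)(3) = -4
AB[1,3] = (2)(-3) + (-2)(3) = -12
AB[2,1] = (-3)(-3) + (1)(2) = 11
AB[2,2] = (-3)(1) + (1)(3) = 0
AB[2,3] = (-3)(-3) + (1)(3) = 12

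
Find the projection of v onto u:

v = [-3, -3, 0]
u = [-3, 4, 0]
proj_u(v) = [9/25, -12/25, 0]

v·u = (-3)(-3) + (-3)(4) + (0)(0) = -3
u·u = (-3)² + (4)² + (0)² = 25
proj_u(v) = (v·u / u·u) × u = (-3/25) × u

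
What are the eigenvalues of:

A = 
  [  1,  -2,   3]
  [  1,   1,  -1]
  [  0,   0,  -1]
λ = -1, 1 + i√2, 1 - i√2  (≈ -1, 1 + 1.414i, 1 - 1.414i)

Characteristic polynomial: det(λI - A) = λ³ - λ² + λ + 3
Testing integer divisors of the constant term: p(-1) = 0, so (λ + 1) is a factor:
p(λ) = (λ + 1)(λ² - 2λ + 3)
λ² - 2λ + 3 = 0  ⇒  λ = (2 ± √((-2)² - 4·(3)))/2 = (2 ± √(-8))/2
  = 1 + i√2,  1 - i√2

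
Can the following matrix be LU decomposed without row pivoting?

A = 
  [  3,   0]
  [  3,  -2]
Yes.
A[1,1] = 3 ≠ 0, so Gaussian elimination proceeds without a row swap: multiplier ℓ₂₁ = (3)/(3) = 1, and U[2,2] = -2 - (1)(0) = -2.
L = 
  [  1,   0]
  [  1,   1]
U = 
  [  3,   0]
  [  0,  -2]
Check row 2 of LU: [(1)(3), (1)(0) + (-2)] = [3, -2] = row 2 of A ✓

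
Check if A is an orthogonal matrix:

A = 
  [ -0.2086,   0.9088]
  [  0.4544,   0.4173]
No

AᵀA = 
  [  0.2500,   0]
  [  0,   1.0001]
≠ I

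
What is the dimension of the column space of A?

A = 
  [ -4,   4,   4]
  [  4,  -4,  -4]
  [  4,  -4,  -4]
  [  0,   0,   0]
dim(Col(A)) = 1

Row reduce:
R2 → R2 + (1)·R1
R3 → R3 + (1)·R1
REF = 
  [ -4,   4,   4]
  [  0,   0,   0]
  [  0,   0,   0]
  [  0,   0,   0]
Pivot columns: 1 → 1 pivot.
dim(Col(A)) = number of pivot columns = 1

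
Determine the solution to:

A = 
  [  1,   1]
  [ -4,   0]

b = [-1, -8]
Row reduce the augmented matrix [A|b]:
R2 → R2 + (4)·R1
REF = 
  [  1,   1,  -1]
  [  0,   4, -12]

Back-substitution:
x₂ = (-12) / 4 = -3
x₁ = (-1 - (1)(-3)) / 1 = 2

x = [2, -3]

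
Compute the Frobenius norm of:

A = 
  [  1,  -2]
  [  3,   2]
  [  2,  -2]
||A||_F = 5.099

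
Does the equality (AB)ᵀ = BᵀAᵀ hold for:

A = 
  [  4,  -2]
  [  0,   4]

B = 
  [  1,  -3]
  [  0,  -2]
Yes

(AB)ᵀ = 
  [  4,   0]
  [ -8,  -8]

BᵀAᵀ = 
  [  4,   0]
  [ -8,  -8]

Both sides are equal — this is the standard identity (AB)ᵀ = BᵀAᵀ, which holds for all A, B.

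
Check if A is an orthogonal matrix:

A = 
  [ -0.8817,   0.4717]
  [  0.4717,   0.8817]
Yes

AᵀA = 
  [  0.9999,   0]
  [  0,   0.9999]
≈ I (equal to I up to the 4-dp rounding of the entries)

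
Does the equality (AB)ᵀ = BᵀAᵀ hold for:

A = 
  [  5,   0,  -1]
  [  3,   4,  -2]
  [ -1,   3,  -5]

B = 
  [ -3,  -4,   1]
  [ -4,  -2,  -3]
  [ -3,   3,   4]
Yes

(AB)ᵀ = 
  [-12, -19,   6]
  [-23, -26, -17]
  [  1, -17, -30]

BᵀAᵀ = 
  [-12, -19,   6]
  [-23, -26, -17]
  [  1, -17, -30]

Both sides are equal — this is the standard identity (AB)ᵀ = BᵀAᵀ, which holds for all A, B.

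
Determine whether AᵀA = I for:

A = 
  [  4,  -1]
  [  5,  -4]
No

AᵀA = 
  [ 41, -24]
  [-24,  17]
≠ I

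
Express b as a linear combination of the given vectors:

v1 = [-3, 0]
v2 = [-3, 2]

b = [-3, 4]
c1 = -1, c2 = 2

b = -1·v1 + 2·v2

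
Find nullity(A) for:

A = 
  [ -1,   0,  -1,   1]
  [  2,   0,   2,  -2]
nullity(A) = 3

Row reduce:
R2 → R2 + (2)·R1
REF = 
  [ -1,   0,  -1,   1]
  [  0,   0,   0,   0]
Pivot columns: 1 → 1 pivot.
rank(A) = 1, so nullity(A) = 4 - 1 = 3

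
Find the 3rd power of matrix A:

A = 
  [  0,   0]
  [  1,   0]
A² = A·A:
A²[1,1] = (0)(0) + (0)(1) = 0
A²[1,2] = (0)(0) + (0)(0) = 0
A²[2,1] = (1)(0) + (0)(1) = 0
A²[2,2] = (1)(0) + (0)(0) = 0
A² = 
  [  0,   0]
  [  0,   0]

A^3 = A^2·A:
A^3[1,1] = (0)(0) + (0)(1) = 0
A^3[1,2] = (0)(0) + (0)(0) = 0
A^3[2,1] = (0)(0) + (0)(1) = 0
A^3[2,2] = (0)(0) + (0)(0) = 0
A^3 = 
  [  0,   0]
  [  0,   0]

Therefore
A^3 = 
  [  0,   0]
  [  0,   0]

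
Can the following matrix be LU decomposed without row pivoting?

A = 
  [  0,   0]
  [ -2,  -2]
No.
A[1,1] = 0 but A[2,1] = -2 ≠ 0. Any LU with L unit lower triangular has (LU)[1,1] = U[1,1] and (LU)[2,1] = L[2,1]·U[1,1]; matching A forces U[1,1] = 0, which then forces (LU)[2,1] = 0 ≠ -2. A row swap (pivoting) is required.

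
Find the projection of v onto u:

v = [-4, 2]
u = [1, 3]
proj_u(v) = [1/5, 3/5]

v·u = (-4)(1) + (2)(3) = 2
u·u = (1)² + (3)² = 10
proj_u(v) = (v·u / u·u) × u = (2/10) × u = (1/5) × u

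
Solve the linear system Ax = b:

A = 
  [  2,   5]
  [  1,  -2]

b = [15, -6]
x = [0, 3]

Row reduce the augmented matrix [A|b]:
R2 → R2 - (1/2)·R1
REF = 
  [    2,     5,    15]
  [    0,  -9/2, -27/2]

Back-substitution:
x₂ = (-27/2) / (-9/2) = 3
x₁ = (15 - (5)(3)) / 2 = 0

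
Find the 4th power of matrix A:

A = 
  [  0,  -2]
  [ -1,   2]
A² = A·A:
A²[1,1] = (0)(0) + (-2)(-1) = 2
A²[1,2] = (0)(-2) + (-2)(2) = -4
A²[2,1] = (-1)(0) + (2)(-1) = -2
A²[2,2] = (-1)(-2) + (2)(2) = 6
A² = 
  [  2,  -4]
  [ -2,   6]

A^3 = A^2·A:
A^3[1,1] = (2)(0) + (-4)(-1) = 4
A^3[1,2] = (2)(-2) + (-4)(2) = -12
A^3[2,1] = (-2)(0) + (6)(-1) = -6
A^3[2,2] = (-2)(-2) + (6)(2) = 16
A^3 = 
  [  4, -12]
  [ -6,  16]

A^4 = A^3·A:
A^4[1,1] = (4)(0) + (-12)(-1) = 12
A^4[1,2] = (4)(-2) + (-12)(2) = -32
A^4[2,1] = (-6)(0) + (16)(-1) = -16
A^4[2,2] = (-6)(-2) + (16)(2) = 44
A^4 = 
  [ 12, -32]
  [-16,  44]

Therefore
A^4 = 
  [ 12, -32]
  [-16,  44]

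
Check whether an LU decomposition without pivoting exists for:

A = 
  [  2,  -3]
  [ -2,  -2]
Yes.
A[1,1] = 2 ≠ 0, so Gaussian elimination proceeds without a row swap: multiplier ℓ₂₁ = (-2)/(2) = -1, and U[2,2] = -2 - (-1)(-3) = -5.
L = 
  [  1,   0]
  [ -1,   1]
U = 
  [  2,  -3]
  [  0,  -5]
Check row 2 of LU: [(-1)(2), (-1)(-3) + (-5)] = [-2, -2] = row 2 of A ✓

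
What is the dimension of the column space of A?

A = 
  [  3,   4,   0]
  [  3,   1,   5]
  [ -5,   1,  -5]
dim(Col(A)) = 3

Row reduce:
R2 → R2 - (1)·R1
R3 → R3 + (5/3)·R1
R3 → R3 + (23/9)·R2
REF = 
  [   3,    4,    0]
  [   0,   -3,    5]
  [   0,    0, 70/9]
Pivot columns: 1, 2, 3 → 3 pivots.
dim(Col(A)) = number of pivot columns = 3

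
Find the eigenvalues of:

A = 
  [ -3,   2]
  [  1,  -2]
tr(A) = -5, det(A) = 4
Characteristic polynomial: λ² - tr(A)λ + det(A) = λ² + 5λ + 4
λ² + 5λ + 4 = (λ + 4)(λ + 1)

λ = -1, -4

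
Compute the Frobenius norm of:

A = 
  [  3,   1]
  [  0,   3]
||A||_F = 4.359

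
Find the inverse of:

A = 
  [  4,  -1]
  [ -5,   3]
det(A) = (4)(3) - (-1)(-5) = 7
For a 2×2 matrix, A⁻¹ = (1/det(A)) · [[d, -b], [-c, a]]
    = (1/7) · [[3, 1], [5, 4]]

A⁻¹ = 
  [3/7, 1/7]
  [5/7, 4/7]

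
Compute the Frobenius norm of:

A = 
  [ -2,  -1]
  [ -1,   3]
||A||_F = 3.873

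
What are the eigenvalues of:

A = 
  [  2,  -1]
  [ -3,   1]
tr(A) = 3, det(A) = -1
Characteristic polynomial: λ² - tr(A)λ + det(A) = λ² - 3λ - 1
λ² - 3λ - 1 = 0  ⇒  λ = (3 ± √((-3)² - 4·(-1)))/2 = (3 ± √(13))/2
  = (3 + √13)/2,  (3 - √13)/2

λ = (3 + √13)/2, (3 - √13)/2  (≈ 3.303, -0.3028)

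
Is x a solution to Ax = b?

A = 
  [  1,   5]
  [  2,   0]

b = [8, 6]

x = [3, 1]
Yes

Ax = [8, 6] = b ✓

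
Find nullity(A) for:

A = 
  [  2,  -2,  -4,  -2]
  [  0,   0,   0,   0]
nullity(A) = 3

Row reduce:
(no row operations needed)
REF = 
  [  2,  -2,  -4,  -2]
  [  0,   0,   0,   0]
Pivot columns: 1 → 1 pivot.
rank(A) = 1, so nullity(A) = 4 - 1 = 3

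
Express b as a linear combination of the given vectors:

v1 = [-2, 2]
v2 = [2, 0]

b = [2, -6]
c1 = -3, c2 = -2

b = -3·v1 + -2·v2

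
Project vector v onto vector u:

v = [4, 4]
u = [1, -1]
v·u = (4)(1) + (4)(-1) = 0
u·u = (1)² + (-1)² = 2
proj_u(v) = (v·u / u·u) × u = (0/2) × u = (0) × u

proj_u(v) = [0, 0]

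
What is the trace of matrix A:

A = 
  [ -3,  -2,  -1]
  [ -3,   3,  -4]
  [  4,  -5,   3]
3

tr(A) = -3 + 3 + 3 = 3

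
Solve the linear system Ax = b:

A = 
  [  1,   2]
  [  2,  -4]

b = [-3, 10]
Row reduce the augmented matrix [A|b]:
R2 → R2 - (2)·R1
REF = 
  [  1,   2,  -3]
  [  0,  -8,  16]

Back-substitution:
x₂ = 16 / (-8) = -2
x₁ = (-3 - (2)(-2)) / 1 = 1

x = [1, -2]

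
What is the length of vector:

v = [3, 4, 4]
6.403

||v||₂ = √((3)² + (4)² + (4)²) = √41 = 6.403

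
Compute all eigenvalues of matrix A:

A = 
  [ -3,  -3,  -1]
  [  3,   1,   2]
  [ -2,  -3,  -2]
Characteristic polynomial: det(λI - A) = λ³ + 4λ² + 14λ + 11
Testing integer divisors of the constant term: p(-1) = 0, so (λ + 1) is a factor:
p(λ) = (λ + 1)(λ² + 3λ + 11)
λ² + 3λ + 11 = 0  ⇒  λ = (-3 ± √((3)² - 4·(11)))/2 = (-3 ± √(-35))/2
  = (-3 + i√35)/2,  (-3 - i√35)/2

λ = -1, (-3 + i√35)/2, (-3 - i√35)/2  (≈ -1, -1.5 + 2.958i, -1.5 - 2.958i)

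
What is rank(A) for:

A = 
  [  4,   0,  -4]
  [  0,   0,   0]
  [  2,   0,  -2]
Row reduce:
R3 → R3 - (1/2)·R1
REF = 
  [  4,   0,  -4]
  [  0,   0,   0]
  [  0,   0,   0]
Pivot columns: 1 → 1 pivot.

rank(A) = 1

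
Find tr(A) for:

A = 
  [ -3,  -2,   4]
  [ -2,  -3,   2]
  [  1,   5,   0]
-6

tr(A) = -3 + -3 + 0 = -6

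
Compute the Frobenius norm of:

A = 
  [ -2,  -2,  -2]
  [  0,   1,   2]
||A||_F = 4.123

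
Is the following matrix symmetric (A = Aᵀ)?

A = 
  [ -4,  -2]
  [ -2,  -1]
Yes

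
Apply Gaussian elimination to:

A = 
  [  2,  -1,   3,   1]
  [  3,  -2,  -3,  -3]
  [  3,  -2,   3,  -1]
Row operations:
R2 → R2 - (3/2)·R1
R3 → R3 - (3/2)·R1
R3 → R3 - (1)·R2

Resulting echelon form:
REF = 
  [    2,    -1,     3,     1]
  [    0,  -1/2, -15/2,  -9/2]
  [    0,     0,     6,     2]

Rank = 3 (number of non-zero pivot rows).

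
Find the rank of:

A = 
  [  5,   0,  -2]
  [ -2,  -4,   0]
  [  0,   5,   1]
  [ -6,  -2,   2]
rank(A) = 2

Row reduce:
R2 → R2 + (2/5)·R1
R4 → R4 + (6/5)·R1
R3 → R3 + (5/4)·R2
R4 → R4 - (1/2)·R2
REF = 
  [   5,    0,   -2]
  [   0,   -4, -4/5]
  [   0,    0,    0]
  [   0,    0,    0]
Pivot columns: 1, 2 → 2 pivots.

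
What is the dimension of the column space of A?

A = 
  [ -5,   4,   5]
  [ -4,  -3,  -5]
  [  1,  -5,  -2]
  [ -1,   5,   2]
dim(Col(A)) = 3

Row reduce:
R2 → R2 - (4/5)·R1
R3 → R3 + (1/5)·R1
R4 → R4 - (1/5)·R1
R3 → R3 - (21/31)·R2
R4 → R4 + (21/31)·R2
R4 → R4 + (1)·R3
REF = 
  [    -5,      4,      5]
  [     0,  -31/5,     -9]
  [     0,      0, 158/31]
  [     0,      0,      0]
Pivot columns: 1, 2, 3 → 3 pivots.
dim(Col(A)) = number of pivot columns = 3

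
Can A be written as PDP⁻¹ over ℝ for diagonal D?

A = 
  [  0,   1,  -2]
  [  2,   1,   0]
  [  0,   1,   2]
No

Characteristic polynomial: det(λI - A) = λ³ - 3λ² + 8
By the rational root theorem any rational root is an integer dividing 8; none of those is a root, so p(λ) has no rational roots and hence (being an irreducible cubic) no repeated roots.
Discriminant of the cubic: Δ = -864
Δ < 0 ⇒ one real eigenvalue and a complex-conjugate pair: λ ≈ 2.178 + 1.077i, 2.178 - 1.077i, -1.355
Has complex eigenvalues (not diagonalizable over ℝ).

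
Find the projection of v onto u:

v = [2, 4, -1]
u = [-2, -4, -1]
v·u = (2)(-2) + (4)(-4) + (-1)(-1) = -19
u·u = (-2)² + (-4)² + (-1)² = 21
proj_u(v) = (v·u / u·u) × u = (-19/21) × u

proj_u(v) = [38/21, 76/21, 19/21]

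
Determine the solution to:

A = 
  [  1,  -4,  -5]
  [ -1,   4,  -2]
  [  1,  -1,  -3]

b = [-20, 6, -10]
x = [-2, 2, 2]

Row reduce the augmented matrix [A|b]:
R2 → R2 + (1)·R1
R3 → R3 - (1)·R1
Swap R2 ↔ R3
REF = 
  [  1,  -4,  -5, -20]
  [  0,   3,   2,  10]
  [  0,   0,  -7, -14]

Back-substitution:
x₃ = (-14) / (-7) = 2
x₂ = (10 - (2)(2)) / 3 = 2
x₁ = (-20 - (-4)(2) - (-5)(2)) / 1 = -2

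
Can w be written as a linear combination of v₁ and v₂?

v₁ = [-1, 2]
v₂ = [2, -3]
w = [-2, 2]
Yes

Form the augmented matrix and row-reduce:
[v₁|v₂|w] = 
  [ -1,   2,  -2]
  [  2,  -3,   2]
R2 → R2 + (2)·R1
REF = 
  [ -1,   2,  -2]
  [  0,   1,  -2]

No row of the form [0 0 | nonzero], so the system is consistent. Back-substitution gives c₁ = -2, c₂ = -2: w = (-2)·v₁ + (-2)·v₂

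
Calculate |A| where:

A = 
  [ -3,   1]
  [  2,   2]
For a 2×2 matrix, det = ad - bc = (-3)(2) - (1)(2) = -8

det(A) = -8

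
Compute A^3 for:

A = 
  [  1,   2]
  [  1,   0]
A² = A·A:
A²[1,1] = (1)(1) + (2)(1) = 3
A²[1,2] = (1)(2) + (2)(0) = 2
A²[2,1] = (1)(1) + (0)(1) = 1
A²[2,2] = (1)(2) + (0)(0) = 2
A² = 
  [  3,   2]
  [  1,   2]

A^3 = A^2·A:
A^3[1,1] = (3)(1) + (2)(1) = 5
A^3[1,2] = (3)(2) + (2)(0) = 6
A^3[2,1] = (1)(1) + (2)(1) = 3
A^3[2,2] = (1)(2) + (2)(0) = 2
A^3 = 
  [  5,   6]
  [  3,   2]

Therefore
A^3 = 
  [  5,   6]
  [  3,   2]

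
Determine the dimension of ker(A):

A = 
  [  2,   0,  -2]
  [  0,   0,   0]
nullity(A) = 2

Row reduce:
(no row operations needed)
REF = 
  [  2,   0,  -2]
  [  0,   0,   0]
Pivot columns: 1 → 1 pivot.
rank(A) = 1, so nullity(A) = 3 - 1 = 2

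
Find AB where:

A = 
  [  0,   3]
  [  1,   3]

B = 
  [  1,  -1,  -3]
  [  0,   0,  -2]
AB = 
  [  0,   0,  -6]
  [  1,  -1,  -9]

A is 2×2 and B is 2×3, so AB is 2×3. Each entry is (row of A)·(column of B):
AB[1,1] = (0)(1) + (3)(0) = 0
AB[1,2] = (0)(-1) + (3)(0) = 0
AB[1,3] = (0)(-3) + (3)(-2) = -6
AB[2,1] = (1)(1) + (3)(0) = 1
AB[2,2] = (1)(-1) + (3)(0) = -1
AB[2,3] = (1)(-3) + (3)(-2) = -9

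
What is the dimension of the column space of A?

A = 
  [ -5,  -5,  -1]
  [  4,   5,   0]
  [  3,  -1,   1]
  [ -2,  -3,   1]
dim(Col(A)) = 3

Row reduce:
R2 → R2 + (4/5)·R1
R3 → R3 + (3/5)·R1
R4 → R4 - (2/5)·R1
R3 → R3 + (4)·R2
R4 → R4 + (1)·R2
R4 → R4 + (3/14)·R3
REF = 
  [   -5,    -5,    -1]
  [    0,     1,  -4/5]
  [    0,     0, -14/5]
  [    0,     0,     0]
Pivot columns: 1, 2, 3 → 3 pivots.
dim(Col(A)) = number of pivot columns = 3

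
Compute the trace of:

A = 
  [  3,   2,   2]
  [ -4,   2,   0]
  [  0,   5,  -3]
2

tr(A) = 3 + 2 + -3 = 2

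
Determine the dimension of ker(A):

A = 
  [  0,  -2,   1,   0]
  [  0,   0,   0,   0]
nullity(A) = 3

Row reduce:
(no row operations needed)
REF = 
  [  0,  -2,   1,   0]
  [  0,   0,   0,   0]
Pivot columns: 2 → 1 pivot.
rank(A) = 1, so nullity(A) = 4 - 1 = 3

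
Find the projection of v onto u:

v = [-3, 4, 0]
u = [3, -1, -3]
v·u = (-3)(3) + (4)(-1) + (0)(-3) = -13
u·u = (3)² + (-1)² + (-3)² = 19
proj_u(v) = (v·u / u·u) × u = (-13/19) × u

proj_u(v) = [-39/19, 13/19, 39/19]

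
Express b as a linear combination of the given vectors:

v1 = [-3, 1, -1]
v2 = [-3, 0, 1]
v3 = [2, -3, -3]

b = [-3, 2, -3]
c1 = 2, c2 = -1, c3 = 0

b = 2·v1 + -1·v2 + 0·v3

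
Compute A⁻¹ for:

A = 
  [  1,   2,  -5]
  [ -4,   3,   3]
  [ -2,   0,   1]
det(A) = (1)·((3)(1) - (3)(0)) - (2)·((-4)(1) - (3)(-2)) + (-5)·((-4)(0) - (3)(-2))
  = (1)(3) - (2)(2) + (-5)(6)
  = -31
det(A) = -31 ≠ 0, so A is invertible.

Cofactors Cᵢⱼ = (-1)ⁱ⁺ʲ·Mᵢⱼ:
C = 
  [  3,  -2,   6]
  [ -2,  -9,  -4]
  [ 21,  17,  11]

adj(A) = Cᵀ:
adj(A) = 
  [  3,  -2,  21]
  [ -2,  -9,  17]
  [  6,  -4,  11]

A⁻¹ = (-1/31) · adj(A):
A⁻¹ = 
  [ -3/31,   2/31, -21/31]
  [  2/31,   9/31, -17/31]
  [ -6/31,   4/31, -11/31]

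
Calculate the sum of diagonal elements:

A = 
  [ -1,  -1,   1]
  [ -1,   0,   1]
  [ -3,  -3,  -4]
-5

tr(A) = -1 + 0 + -4 = -5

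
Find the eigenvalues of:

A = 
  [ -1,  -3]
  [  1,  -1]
λ = -1 + i√3, -1 - i√3  (≈ -1 + 1.732i, -1 - 1.732i)

tr(A) = -2, det(A) = 4
Characteristic polynomial: λ² - tr(A)λ + det(A) = λ² + 2λ + 4
λ² + 2λ + 4 = 0  ⇒  λ = (-2 ± √((2)² - 4·(4)))/2 = (-2 ± √(-12))/2
  = -1 + i√3,  -1 - i√3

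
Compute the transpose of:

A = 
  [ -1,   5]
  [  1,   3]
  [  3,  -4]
Aᵀ = 
  [ -1,   1,   3]
  [  5,   3,  -4]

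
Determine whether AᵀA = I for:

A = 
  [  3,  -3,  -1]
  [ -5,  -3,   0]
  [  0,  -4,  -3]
No

AᵀA = 
  [ 34,   6,  -3]
  [  6,  34,  15]
  [ -3,  15,  10]
≠ I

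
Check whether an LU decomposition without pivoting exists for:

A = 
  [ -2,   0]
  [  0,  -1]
Yes.
A[1,1] = -2 ≠ 0, so Gaussian elimination proceeds without a row swap: multiplier ℓ₂₁ = (0)/(-2) = 0, and U[2,2] = -1 - (0)(0) = -1.
L = 
  [  1,   0]
  [  0,   1]
U = 
  [ -2,   0]
  [  0,  -1]
Check row 2 of LU: [(0)(-2), (0)(0) + (-1)] = [0, -1] = row 2 of A ✓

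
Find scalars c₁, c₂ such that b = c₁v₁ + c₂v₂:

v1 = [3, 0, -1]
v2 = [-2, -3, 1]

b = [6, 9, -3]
c1 = 0, c2 = -3

b = 0·v1 + -3·v2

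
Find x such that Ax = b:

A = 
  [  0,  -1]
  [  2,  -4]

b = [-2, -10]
x = [-1, 2]

Row reduce the augmented matrix [A|b]:
Swap R1 ↔ R2
REF = 
  [  2,  -4, -10]
  [  0,  -1,  -2]

Back-substitution:
x₂ = (-2) / (-1) = 2
x₁ = (-10 - (-4)(2)) / 2 = -1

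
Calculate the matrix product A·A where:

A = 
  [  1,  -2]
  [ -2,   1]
A² = A·A:
A²[1,1] = (1)(1) + (-2)(-2) = 5
A²[1,2] = (1)(-2) + (-2)(1) = -4
A²[2,1] = (-2)(1) + (1)(-2) = -4
A²[2,2] = (-2)(-2) + (1)(1) = 5
A² = 
  [  5,  -4]
  [ -4,   5]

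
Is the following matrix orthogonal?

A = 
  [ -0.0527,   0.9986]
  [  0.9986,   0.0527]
Yes

AᵀA = 
  [  1,   0]
  [  0,   1]
≈ I (equal to I up to the 4-dp rounding of the entries)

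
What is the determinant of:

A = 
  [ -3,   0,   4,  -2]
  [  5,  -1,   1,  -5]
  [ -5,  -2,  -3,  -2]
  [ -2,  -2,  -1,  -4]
Cofactor expansion along row 1: det(A) = a₁₁M₁₁ - a₁₂M₁₂ + a₁₃M₁₃ - a₁₄M₁₄

M₁₁ = det[[-1, 1, -5]; [-2, -3, -2]; [-2, -1, -4]]
  = (-1)·((-3)(-4) - (-2)(-1)) - (1)·((-2)(-4) - (-2)(-2)) + (-5)·((-2)(-1) - (-3)(-2))
  = (-1)(10) - (1)(4) + (-5)(-4)
  = 6
M₁₂ = det[[5, 1, -5]; [-5, -3, -2]; [-2, -1, -4]]
  = (5)·((-3)(-4) - (-2)(-1)) - (1)·((-5)(-4) - (-2)(-2)) + (-5)·((-5)(-1) - (-3)(-2))
  = (5)(10) - (1)(16) + (-5)(-1)
  = 39
M₁₃ = det[[5, -1, -5]; [-5, -2, -2]; [-2, -2, -4]]
  = (5)·((-2)(-4) - (-2)(-2)) - (-1)·((-5)(-4) - (-2)(-2)) + (-5)·((-5)(-2) - (-2)(-2))
  = (5)(4) - (-1)(16) + (-5)(6)
  = 6
M₁₄ = det[[5, -1, 1]; [-5, -2, -3]; [-2, -2, -1]]
  = (5)·((-2)(-1) - (-3)(-2)) - (-1)·((-5)(-1) - (-3)(-2)) + (1)·((-5)(-2) - (-2)(-2))
  = (5)(-4) - (-1)(-1) + (1)(6)
  = -15

det(A) = (-3)(6) - (0)(39) + (4)(6) - (-2)(-15) = -24

det(A) = -24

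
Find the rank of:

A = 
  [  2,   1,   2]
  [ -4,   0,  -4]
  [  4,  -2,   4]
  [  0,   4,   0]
rank(A) = 2

Row reduce:
R2 → R2 + (2)·R1
R3 → R3 - (2)·R1
R3 → R3 + (2)·R2
R4 → R4 - (2)·R2
REF = 
  [  2,   1,   2]
  [  0,   2,   0]
  [  0,   0,   0]
  [  0,   0,   0]
Pivot columns: 1, 2 → 2 pivots.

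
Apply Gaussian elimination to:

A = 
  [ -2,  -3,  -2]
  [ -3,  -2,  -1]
Row operations:
R2 → R2 - (3/2)·R1

Resulting echelon form:
REF = 
  [ -2,  -3,  -2]
  [  0, 5/2,   2]

Rank = 2 (number of non-zero pivot rows).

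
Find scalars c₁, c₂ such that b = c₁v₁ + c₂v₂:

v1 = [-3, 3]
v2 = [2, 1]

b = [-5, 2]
c1 = 1, c2 = -1

b = 1·v1 + -1·v2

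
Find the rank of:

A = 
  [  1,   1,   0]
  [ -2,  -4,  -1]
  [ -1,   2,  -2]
rank(A) = 3

Row reduce:
R2 → R2 + (2)·R1
R3 → R3 + (1)·R1
R3 → R3 + (3/2)·R2
REF = 
  [   1,    1,    0]
  [   0,   -2,   -1]
  [   0,    0, -7/2]
Pivot columns: 1, 2, 3 → 3 pivots.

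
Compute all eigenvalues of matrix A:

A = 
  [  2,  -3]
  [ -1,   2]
tr(A) = 4, det(A) = 1
Characteristic polynomial: λ² - tr(A)λ + det(A) = λ² - 4λ + 1
λ² - 4λ + 1 = 0  ⇒  λ = (4 ± √((-4)² - 4·(1)))/2 = (4 ± √(12))/2
  = 2 + √3,  2 - √3

λ = 2 + √3, 2 - √3  (≈ 3.732, 0.2679)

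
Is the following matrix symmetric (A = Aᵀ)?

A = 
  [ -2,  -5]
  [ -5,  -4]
Yes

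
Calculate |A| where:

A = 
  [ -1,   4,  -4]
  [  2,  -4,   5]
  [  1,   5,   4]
-27

Cofactor expansion along row 1:
det(A) = (-1)·((-4)(4) - (5)(5)) - (4)·((2)(4) - (5)(1)) + (-4)·((2)(5) - (-4)(1))
  = (-1)(-41) - (4)(3) + (-4)(14)
  = -27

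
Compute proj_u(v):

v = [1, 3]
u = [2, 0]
v·u = (1)(2) + (3)(0) = 2
u·u = (2)² + (0)² = 4
proj_u(v) = (v·u / u·u) × u = (2/4) × u = (1/2) × u

proj_u(v) = [1, 0]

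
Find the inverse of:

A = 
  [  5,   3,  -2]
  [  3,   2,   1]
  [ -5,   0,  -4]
det(A) = (5)·((2)(-4) - (1)(0)) - (3)·((3)(-4) - (1)(-5)) + (-2)·((3)(0) - (2)(-5))
  = (5)(-8) - (3)(-7) + (-2)(10)
  = -39
det(A) = -39 ≠ 0, so A is invertible.

Cofactors Cᵢⱼ = (-1)ⁱ⁺ʲ·Mᵢⱼ:
C = 
  [ -8,   7,  10]
  [ 12, -30, -15]
  [  7, -11,   1]

adj(A) = Cᵀ:
adj(A) = 
  [ -8,  12,   7]
  [  7, -30, -11]
  [ 10, -15,   1]

A⁻¹ = (-1/39) · adj(A):
A⁻¹ = 
  [  8/39,  -4/13,  -7/39]
  [ -7/39,  10/13,  11/39]
  [-10/39,   5/13,  -1/39]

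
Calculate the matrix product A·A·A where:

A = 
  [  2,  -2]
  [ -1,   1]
A² = A·A:
A²[1,1] = (2)(2) + (-2)(-1) = 6
A²[1,2] = (2)(-2) + (-2)(1) = -6
A²[2,1] = (-1)(2) + (1)(-1) = -3
A²[2,2] = (-1)(-2) + (1)(1) = 3
A² = 
  [  6,  -6]
  [ -3,   3]

A^3 = A^2·A:
A^3[1,1] = (6)(2) + (-6)(-1) = 18
A^3[1,2] = (6)(-2) + (-6)(1) = -18
A^3[2,1] = (-3)(2) + (3)(-1) = -9
A^3[2,2] = (-3)(-2) + (3)(1) = 9
A^3 = 
  [ 18, -18]
  [ -9,   9]

Therefore
A^3 = 
  [ 18, -18]
  [ -9,   9]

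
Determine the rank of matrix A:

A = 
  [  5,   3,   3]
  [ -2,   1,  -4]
rank(A) = 2

Row reduce:
R2 → R2 + (2/5)·R1
REF = 
  [    5,     3,     3]
  [    0,  11/5, -14/5]
Pivot columns: 1, 2 → 2 pivots.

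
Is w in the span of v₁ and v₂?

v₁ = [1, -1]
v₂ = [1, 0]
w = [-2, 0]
Yes

Form the augmented matrix and row-reduce:
[v₁|v₂|w] = 
  [  1,   1,  -2]
  [ -1,   0,   0]
R2 → R2 + (1)·R1
REF = 
  [  1,   1,  -2]
  [  0,   1,  -2]

No row of the form [0 0 | nonzero], so the system is consistent. Back-substitution gives c₁ = 0, c₂ = -2: w = (0)·v₁ + (-2)·v₂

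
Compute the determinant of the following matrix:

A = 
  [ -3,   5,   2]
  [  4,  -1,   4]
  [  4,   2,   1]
111

Cofactor expansion along row 1:
det(A) = (-3)·((-1)(1) - (4)(2)) - (5)·((4)(1) - (4)(4)) + (2)·((4)(2) - (-1)(4))
  = (-3)(-9) - (5)(-12) + (2)(12)
  = 111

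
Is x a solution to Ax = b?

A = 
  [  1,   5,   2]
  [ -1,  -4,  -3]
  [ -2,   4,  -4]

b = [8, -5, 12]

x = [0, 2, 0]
No

Ax = [10, -8, 8] ≠ b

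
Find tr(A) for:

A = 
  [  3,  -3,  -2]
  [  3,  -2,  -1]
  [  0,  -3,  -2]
-1

tr(A) = 3 + -2 + -2 = -1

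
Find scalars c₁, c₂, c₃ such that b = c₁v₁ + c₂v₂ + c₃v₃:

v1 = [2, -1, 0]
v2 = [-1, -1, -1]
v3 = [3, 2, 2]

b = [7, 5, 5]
c1 = 0, c2 = -1, c3 = 2

b = 0·v1 + -1·v2 + 2·v3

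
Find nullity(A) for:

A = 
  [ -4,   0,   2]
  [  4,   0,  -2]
nullity(A) = 2

Row reduce:
R2 → R2 + (1)·R1
REF = 
  [ -4,   0,   2]
  [  0,   0,   0]
Pivot columns: 1 → 1 pivot.
rank(A) = 1, so nullity(A) = 3 - 1 = 2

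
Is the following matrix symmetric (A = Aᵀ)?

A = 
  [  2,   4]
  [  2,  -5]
No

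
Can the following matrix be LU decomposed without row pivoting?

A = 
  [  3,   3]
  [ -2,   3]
Yes.
A[1,1] = 3 ≠ 0, so Gaussian elimination proceeds without a row swap: multiplier ℓ₂₁ = (-2)/(3) = -2/3, and U[2,2] = 3 - (-2/3)(3) = 5.
L = 
  [   1,    0]
  [-2/3,    1]
U = 
  [  3,   3]
  [  0,   5]
Check row 2 of LU: [(-2/3)(3), (-2/3)(3) + 5] = [-2, 3] = row 2 of A ✓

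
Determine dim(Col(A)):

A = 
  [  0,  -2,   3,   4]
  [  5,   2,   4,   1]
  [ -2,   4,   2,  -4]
dim(Col(A)) = 3

Row reduce:
Swap R1 ↔ R2
R3 → R3 + (2/5)·R1
R3 → R3 + (12/5)·R2
REF = 
  [   5,    2,    4,    1]
  [   0,   -2,    3,    4]
  [   0,    0, 54/5,    6]
Pivot columns: 1, 2, 3 → 3 pivots.
dim(Col(A)) = number of pivot columns = 3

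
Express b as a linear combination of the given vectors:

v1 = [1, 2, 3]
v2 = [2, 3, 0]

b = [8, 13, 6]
c1 = 2, c2 = 3

b = 2·v1 + 3·v2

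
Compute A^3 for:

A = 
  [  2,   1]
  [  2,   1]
A² = A·A:
A²[1,1] = (2)(2) + (1)(2) = 6
A²[1,2] = (2)(1) + (1)(1) = 3
A²[2,1] = (2)(2) + (1)(2) = 6
A²[2,2] = (2)(1) + (1)(1) = 3
A² = 
  [  6,   3]
  [  6,   3]

A^3 = A^2·A:
A^3[1,1] = (6)(2) + (3)(2) = 18
A^3[1,2] = (6)(1) + (3)(1) = 9
A^3[2,1] = (6)(2) + (3)(2) = 18
A^3[2,2] = (6)(1) + (3)(1) = 9
A^3 = 
  [ 18,   9]
  [ 18,   9]

Therefore
A^3 = 
  [ 18,   9]
  [ 18,   9]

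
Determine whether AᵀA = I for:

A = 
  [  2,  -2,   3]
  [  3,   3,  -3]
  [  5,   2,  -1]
No

AᵀA = 
  [ 38,  15,  -8]
  [ 15,  17, -17]
  [ -8, -17,  19]
≠ I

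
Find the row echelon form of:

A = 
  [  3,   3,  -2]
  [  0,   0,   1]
Row operations:
No row operations needed (already in echelon form).

Resulting echelon form:
REF = 
  [  3,   3,  -2]
  [  0,   0,   1]

Rank = 2 (number of non-zero pivot rows).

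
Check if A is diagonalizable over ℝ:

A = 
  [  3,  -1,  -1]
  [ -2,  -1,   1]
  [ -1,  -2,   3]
Yes

Characteristic polynomial: det(λI - A) = λ³ - 5λ² + 2λ + 11
By the rational root theorem any rational root is an integer dividing 11; none of those is a root, so p(λ) has no rational roots and hence (being an irreducible cubic) no repeated roots.
Discriminant of the cubic: Δ = 321
Δ > 0 ⇒ three distinct real eigenvalues: λ ≈ -1.182, 2.594, 3.588
Three distinct real eigenvalues, so A has 3 independent eigenvectors.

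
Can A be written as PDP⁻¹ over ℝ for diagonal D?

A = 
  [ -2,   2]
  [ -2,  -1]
No

tr(A) = -3, det(A) = 6
Characteristic polynomial: λ² - tr(A)λ + det(A) = λ² + 3λ + 6
λ² + 3λ + 6 = 0  ⇒  λ = (-3 ± √((3)² - 4·(6)))/2 = (-3 ± √(-15))/2
  = (-3 + i√15)/2,  (-3 - i√15)/2
Eigenvalues: (-3 + i√15)/2, (-3 - i√15)/2  (≈ -1.5 + 1.936i, -1.5 - 1.936i)
Has complex eigenvalues (not diagonalizable over ℝ).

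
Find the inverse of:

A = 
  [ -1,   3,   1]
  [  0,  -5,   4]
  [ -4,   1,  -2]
det(A) = (-1)·((-5)(-2) - (4)(1)) - (3)·((0)(-2) - (4)(-4)) + (1)·((0)(1) - (-5)(-4))
  = (-1)(6) - (3)(16) + (1)(-20)
  = -74
det(A) = -74 ≠ 0, so A is invertible.

Cofactors Cᵢⱼ = (-1)ⁱ⁺ʲ·Mᵢⱼ:
C = 
  [  6, -16, -20]
  [  7,   6, -11]
  [ 17,   4,   5]

adj(A) = Cᵀ:
adj(A) = 
  [  6,   7,  17]
  [-16,   6,   4]
  [-20, -11,   5]

A⁻¹ = (-1/74) · adj(A):
A⁻¹ = 
  [ -3/37,  -7/74, -17/74]
  [  8/37,  -3/37,  -2/37]
  [ 10/37,  11/74,  -5/74]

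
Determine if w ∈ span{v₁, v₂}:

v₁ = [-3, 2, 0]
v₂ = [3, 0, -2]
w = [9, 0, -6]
Yes

Form the augmented matrix and row-reduce:
[v₁|v₂|w] = 
  [ -3,   3,   9]
  [  2,   0,   0]
  [  0,  -2,  -6]
R2 → R2 + (2/3)·R1
R3 → R3 + (1)·R2
REF = 
  [ -3,   3,   9]
  [  0,   2,   6]
  [  0,   0,   0]

No row of the form [0 0 | nonzero], so the system is consistent. Back-substitution gives c₁ = 0, c₂ = 3: w = (0)·v₁ + (3)·v₂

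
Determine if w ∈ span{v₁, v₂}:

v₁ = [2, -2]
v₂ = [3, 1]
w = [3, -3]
Yes

Form the augmented matrix and row-reduce:
[v₁|v₂|w] = 
  [  2,   3,   3]
  [ -2,   1,  -3]
R2 → R2 + (1)·R1
REF = 
  [  2,   3,   3]
  [  0,   4,   0]

No row of the form [0 0 | nonzero], so the system is consistent. Back-substitution gives c₁ = 3/2, c₂ = 0: w = (3/2)·v₁ + (0)·v₂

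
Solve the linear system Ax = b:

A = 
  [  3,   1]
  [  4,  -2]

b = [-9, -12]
x = [-3, 0]

Row reduce the augmented matrix [A|b]:
R2 → R2 - (4/3)·R1
REF = 
  [    3,     1,    -9]
  [    0, -10/3,     0]

Back-substitution:
x₂ = 0 / (-10/3) = 0
x₁ = (-9 - (1)(0)) / 3 = -3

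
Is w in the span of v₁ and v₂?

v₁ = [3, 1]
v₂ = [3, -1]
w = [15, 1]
Yes

Form the augmented matrix and row-reduce:
[v₁|v₂|w] = 
  [  3,   3,  15]
  [  1,  -1,   1]
R2 → R2 - (1/3)·R1
REF = 
  [  3,   3,  15]
  [  0,  -2,  -4]

No row of the form [0 0 | nonzero], so the system is consistent. Back-substitution gives c₁ = 3, c₂ = 2: w = (3)·v₁ + (2)·v₂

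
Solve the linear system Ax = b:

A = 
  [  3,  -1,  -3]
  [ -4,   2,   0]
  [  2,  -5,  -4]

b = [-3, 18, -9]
Row reduce the augmented matrix [A|b]:
R2 → R2 + (4/3)·R1
R3 → R3 - (2/3)·R1
R3 → R3 + (13/2)·R2
REF = 
  [  3,  -1,  -3,  -3]
  [  0, 2/3,  -4,  14]
  [  0,   0, -28,  84]

Back-substitution:
x₃ = 84 / (-28) = -3
x₂ = (14 - (-4)(-3)) / (2/3) = 3
x₁ = (-3 - (-1)(3) - (-3)(-3)) / 3 = -3

x = [-3, 3, -3]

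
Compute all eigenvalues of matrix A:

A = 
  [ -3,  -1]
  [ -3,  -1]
λ = 0, -4

tr(A) = -4, det(A) = 0
Characteristic polynomial: λ² - tr(A)λ + det(A) = λ² + 4λ
λ² + 4λ = λ(λ + 4)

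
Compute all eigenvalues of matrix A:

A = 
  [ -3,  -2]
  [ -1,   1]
tr(A) = -2, det(A) = -5
Characteristic polynomial: λ² - tr(A)λ + det(A) = λ² + 2λ - 5
λ² + 2λ - 5 = 0  ⇒  λ = (-2 ± √((2)² - 4·(-5)))/2 = (-2 ± √(24))/2
  = -1 + √6,  -1 - √6

λ = -1 + √6, -1 - √6  (≈ 1.449, -3.449)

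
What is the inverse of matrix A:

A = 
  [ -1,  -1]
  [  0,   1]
det(A) = (-1)(1) - (-1)(0) = -1
For a 2×2 matrix, A⁻¹ = (1/det(A)) · [[d, -b], [-c, a]]
    = (-1) · [[1, 1], [0, -1]]

A⁻¹ = 
  [ -1,  -1]
  [  0,   1]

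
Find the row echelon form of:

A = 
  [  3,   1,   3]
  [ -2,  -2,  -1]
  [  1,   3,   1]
Row operations:
R2 → R2 + (2/3)·R1
R3 → R3 - (1/3)·R1
R3 → R3 + (2)·R2

Resulting echelon form:
REF = 
  [   3,    1,    3]
  [   0, -4/3,    1]
  [   0,    0,    2]

Rank = 3 (number of non-zero pivot rows).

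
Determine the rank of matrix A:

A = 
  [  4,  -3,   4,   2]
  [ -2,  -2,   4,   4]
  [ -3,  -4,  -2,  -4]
rank(A) = 3

Row reduce:
R2 → R2 + (1/2)·R1
R3 → R3 + (3/4)·R1
R3 → R3 - (25/14)·R2
REF = 
  [    4,    -3,     4,     2]
  [    0,  -7/2,     6,     5]
  [    0,     0, -68/7, -80/7]
Pivot columns: 1, 2, 3 → 3 pivots.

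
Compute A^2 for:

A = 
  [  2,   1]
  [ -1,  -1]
A² = A·A:
A²[1,1] = (2)(2) + (1)(-1) = 3
A²[1,2] = (2)(1) + (1)(-1) = 1
A²[2,1] = (-1)(2) + (-1)(-1) = -1
A²[2,2] = (-1)(1) + (-1)(-1) = 0
A² = 
  [  3,   1]
  [ -1,   0]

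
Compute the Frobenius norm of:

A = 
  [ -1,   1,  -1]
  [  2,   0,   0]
||A||_F = 2.646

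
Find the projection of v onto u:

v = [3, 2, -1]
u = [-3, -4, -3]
proj_u(v) = [21/17, 28/17, 21/17]

v·u = (3)(-3) + (2)(-4) + (-1)(-3) = -14
u·u = (-3)² + (-4)² + (-3)² = 34
proj_u(v) = (v·u / u·u) × u = (-14/34) × u = (-7/17) × u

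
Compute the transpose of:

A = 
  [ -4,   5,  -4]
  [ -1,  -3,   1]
Aᵀ = 
  [ -4,  -1]
  [  5,  -3]
  [ -4,   1]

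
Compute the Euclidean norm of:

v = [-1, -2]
2.236

||v||₂ = √((-1)² + (-2)²) = √5 = 2.236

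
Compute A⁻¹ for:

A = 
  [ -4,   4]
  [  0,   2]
det(A) = (-4)(2) - (4)(0) = -8
For a 2×2 matrix, A⁻¹ = (1/det(A)) · [[d, -b], [-c, a]]
    = (-1/8) · [[2, -4], [0, -4]]

A⁻¹ = 
  [-1/4,  1/2]
  [   0,  1/2]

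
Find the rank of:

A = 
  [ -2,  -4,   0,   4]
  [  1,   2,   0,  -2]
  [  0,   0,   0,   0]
Row reduce:
R2 → R2 + (1/2)·R1
REF = 
  [ -2,  -4,   0,   4]
  [  0,   0,   0,   0]
  [  0,   0,   0,   0]
Pivot columns: 1 → 1 pivot.

rank(A) = 1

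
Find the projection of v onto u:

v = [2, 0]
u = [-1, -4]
v·u = (2)(-1) + (0)(-4) = -2
u·u = (-1)² + (-4)² = 17
proj_u(v) = (v·u / u·u) × u = (-2/17) × u

proj_u(v) = [2/17, 8/17]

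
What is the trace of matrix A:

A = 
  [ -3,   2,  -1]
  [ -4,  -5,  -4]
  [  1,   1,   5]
-3

tr(A) = -3 + -5 + 5 = -3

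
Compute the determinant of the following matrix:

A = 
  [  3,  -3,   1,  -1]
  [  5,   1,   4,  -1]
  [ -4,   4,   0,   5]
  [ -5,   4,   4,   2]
Cofactor expansion along row 1: det(A) = a₁₁M₁₁ - a₁₂M₁₂ + a₁₃M₁₃ - a₁₄M₁₄

M₁₁ = det[[1, 4, -1]; [4, 0, 5]; [4, 4, 2]]
  = (1)·((0)(2) - (5)(4)) - (4)·((4)(2) - (5)(4)) + (-1)·((4)(4) - (0)(4))
  = (1)(-20) - (4)(-12) + (-1)(16)
  = 12
M₁₂ = det[[5, 4, -1]; [-4, 0, 5]; [-5, 4, 2]]
  = (5)·((0)(2) - (5)(4)) - (4)·((-4)(2) - (5)(-5)) + (-1)·((-4)(4) - (0)(-5))
  = (5)(-20) - (4)(17) + (-1)(-16)
  = -152
M₁₃ = det[[5, 1, -1]; [-4, 4, 5]; [-5, 4, 2]]
  = (5)·((4)(2) - (5)(4)) - (1)·((-4)(2) - (5)(-5)) + (-1)·((-4)(4) - (4)(-5))
  = (5)(-12) - (1)(17) + (-1)(4)
  = -81
M₁₄ = det[[5, 1, 4]; [-4, 4, 0]; [-5, 4, 4]]
  = (5)·((4)(4) - (0)(4)) - (1)·((-4)(4) - (0)(-5)) + (4)·((-4)(4) - (4)(-5))
  = (5)(16) - (1)(-16) + (4)(4)
  = 112

det(A) = (3)(12) - (-3)(-152) + (1)(-81) - (-1)(112) = -389

det(A) = -389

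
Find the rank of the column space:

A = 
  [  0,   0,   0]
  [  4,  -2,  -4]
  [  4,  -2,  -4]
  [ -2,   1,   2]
Row reduce:
Swap R1 ↔ R2
R3 → R3 - (1)·R1
R4 → R4 + (1/2)·R1
REF = 
  [  4,  -2,  -4]
  [  0,   0,   0]
  [  0,   0,   0]
  [  0,   0,   0]
Pivot columns: 1 → 1 pivot.
dim(Col(A)) = number of pivot columns = 1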